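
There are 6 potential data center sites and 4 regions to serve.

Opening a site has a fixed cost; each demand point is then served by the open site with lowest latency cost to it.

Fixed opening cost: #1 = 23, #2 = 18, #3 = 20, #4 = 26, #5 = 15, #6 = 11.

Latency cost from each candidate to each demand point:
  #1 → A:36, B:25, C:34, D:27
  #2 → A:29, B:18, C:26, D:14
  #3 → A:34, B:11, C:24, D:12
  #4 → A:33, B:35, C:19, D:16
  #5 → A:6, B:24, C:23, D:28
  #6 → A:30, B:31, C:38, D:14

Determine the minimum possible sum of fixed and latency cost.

87

Open {#3, #5}: assign each demand point to its cheapest open site.
  A→#5 6, B→#3 11, C→#5 23, D→#3 12
  latency cost 52, fixed 35 → total 87.
Compare {#5, #6}: latency cost 67 + fixed 26 = 93.
Compare {#2, #5}: latency cost 61 + fixed 33 = 94.
Compare {#5}: latency cost 81 + fixed 15 = 96.
All other subsets cost ≥ 93. Minimum total cost: 87.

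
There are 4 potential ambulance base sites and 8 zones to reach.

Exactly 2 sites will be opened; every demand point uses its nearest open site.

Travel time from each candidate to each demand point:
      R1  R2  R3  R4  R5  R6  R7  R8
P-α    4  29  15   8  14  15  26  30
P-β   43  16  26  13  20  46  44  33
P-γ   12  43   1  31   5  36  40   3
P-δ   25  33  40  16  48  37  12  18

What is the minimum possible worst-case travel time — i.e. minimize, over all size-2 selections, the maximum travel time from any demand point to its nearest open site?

29

Open {P-α, P-γ}.
  Farthest demand point is R2 at travel time 29 (to P-α); all others are ≤ 29.
With {P-α, P-δ} the worst case is 29.
With {P-α, P-β} the worst case is 30.
No size-2 selection achieves below 29.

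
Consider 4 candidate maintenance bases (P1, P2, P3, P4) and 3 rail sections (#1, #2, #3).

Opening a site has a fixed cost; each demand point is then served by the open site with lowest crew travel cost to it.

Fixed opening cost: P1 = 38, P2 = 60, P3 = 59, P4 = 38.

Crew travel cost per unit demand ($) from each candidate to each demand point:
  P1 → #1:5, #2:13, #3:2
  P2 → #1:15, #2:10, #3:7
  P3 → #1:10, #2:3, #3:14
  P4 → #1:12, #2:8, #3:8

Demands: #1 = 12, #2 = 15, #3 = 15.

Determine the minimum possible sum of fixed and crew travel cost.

232

Open {P1, P3}: assign each demand point to its cheapest open site.
  #1→P1 12×5=60, #2→P3 15×3=45, #3→P1 15×2=30
  crew travel cost 135, fixed 97 → total 232.
Compare {P1, P3, P4}: crew travel cost 135 + fixed 135 = 270.
Compare {P1, P4}: crew travel cost 210 + fixed 76 = 286.
Compare {P1, P2, P3}: crew travel cost 135 + fixed 157 = 292.
All other subsets cost ≥ 270. Minimum total cost: 232.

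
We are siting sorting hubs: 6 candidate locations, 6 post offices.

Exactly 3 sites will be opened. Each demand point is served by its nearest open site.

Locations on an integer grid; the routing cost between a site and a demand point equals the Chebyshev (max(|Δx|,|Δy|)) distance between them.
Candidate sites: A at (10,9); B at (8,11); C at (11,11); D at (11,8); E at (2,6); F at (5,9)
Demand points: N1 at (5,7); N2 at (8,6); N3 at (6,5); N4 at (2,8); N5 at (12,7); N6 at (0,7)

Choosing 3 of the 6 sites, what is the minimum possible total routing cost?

14

Open {D, E, F}.
  N1→F 2, N2→D 3, N3→E 4, N4→E 2, N5→D 1, N6→E 2  ⇒ total 14.
Compare {A, D, E}: total 15.
Compare {A, E, F}: total 15.
No size-3 selection does better; minimum is 14.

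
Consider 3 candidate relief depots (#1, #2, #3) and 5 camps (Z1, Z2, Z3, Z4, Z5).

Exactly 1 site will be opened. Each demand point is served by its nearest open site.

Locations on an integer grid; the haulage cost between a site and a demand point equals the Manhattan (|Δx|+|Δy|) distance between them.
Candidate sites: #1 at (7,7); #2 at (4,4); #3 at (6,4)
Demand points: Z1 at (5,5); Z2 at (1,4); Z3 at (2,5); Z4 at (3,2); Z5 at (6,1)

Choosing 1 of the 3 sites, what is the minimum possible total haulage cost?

16

Open {#2}.
  Z1→#2 2, Z2→#2 3, Z3→#2 3, Z4→#2 3, Z5→#2 5  ⇒ total 16.
Compare {#3}: total 20.
Compare {#1}: total 36.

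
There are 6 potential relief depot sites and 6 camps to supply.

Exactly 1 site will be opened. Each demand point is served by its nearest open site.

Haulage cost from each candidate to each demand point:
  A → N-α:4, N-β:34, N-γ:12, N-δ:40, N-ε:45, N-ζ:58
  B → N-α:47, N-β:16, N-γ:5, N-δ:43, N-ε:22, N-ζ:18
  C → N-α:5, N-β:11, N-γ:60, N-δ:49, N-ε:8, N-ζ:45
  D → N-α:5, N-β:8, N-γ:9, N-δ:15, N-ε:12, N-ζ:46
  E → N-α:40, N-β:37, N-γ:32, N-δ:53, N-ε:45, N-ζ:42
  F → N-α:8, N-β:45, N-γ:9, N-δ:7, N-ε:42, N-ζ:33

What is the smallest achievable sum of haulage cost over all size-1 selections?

95

Open {D}.
  N-α→D 5, N-β→D 8, N-γ→D 9, N-δ→D 15, N-ε→D 12, N-ζ→D 46  ⇒ total 95.
Compare {F}: total 144.
Compare {B}: total 151.
No size-1 selection does better; minimum is 95.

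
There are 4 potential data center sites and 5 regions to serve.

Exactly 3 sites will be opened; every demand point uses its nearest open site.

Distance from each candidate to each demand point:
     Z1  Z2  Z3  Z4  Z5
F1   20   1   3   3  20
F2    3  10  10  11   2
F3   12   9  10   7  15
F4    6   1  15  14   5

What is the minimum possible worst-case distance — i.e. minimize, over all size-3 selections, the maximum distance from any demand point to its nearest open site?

3

Open {F1, F2, F3}.
  Farthest demand point is Z1 at distance 3 (to F2); all others are ≤ 3.
With {F1, F2, F4} the worst case is 3.
With {F1, F3, F4} the worst case is 6.
No size-3 selection achieves below 3.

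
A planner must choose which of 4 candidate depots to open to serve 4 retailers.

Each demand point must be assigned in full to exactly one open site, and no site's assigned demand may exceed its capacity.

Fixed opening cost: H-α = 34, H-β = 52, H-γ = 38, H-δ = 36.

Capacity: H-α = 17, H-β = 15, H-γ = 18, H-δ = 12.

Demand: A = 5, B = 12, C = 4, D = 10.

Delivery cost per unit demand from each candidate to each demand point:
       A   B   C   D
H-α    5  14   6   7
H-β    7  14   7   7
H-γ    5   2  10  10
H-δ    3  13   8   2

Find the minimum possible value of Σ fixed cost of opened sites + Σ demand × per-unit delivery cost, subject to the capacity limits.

Open {H-α, H-γ, H-δ}; cheapest assignment that respects the capacities:
  H-α (cap 17, load 9): A, C — cost 5×5 + 4×6 = 49
  H-γ (cap 18, load 12): B — cost 12×2 = 24
  H-δ (cap 12, load 10): D — cost 10×2 = 20
  Shipping 93, fixed 108 → total 201.
  Any other capacity-feasible assignment to {H-α, H-γ, H-δ} ships for at least 93.
Compare {H-α, H-γ}: its best feasible assignment gives total 215.
Compare {H-β, H-γ, H-δ}: its best feasible assignment gives total 223.
Every other set of open sites that can feasibly serve all demand totals ≥ 215 even under its best assignment. Minimum: 201.

201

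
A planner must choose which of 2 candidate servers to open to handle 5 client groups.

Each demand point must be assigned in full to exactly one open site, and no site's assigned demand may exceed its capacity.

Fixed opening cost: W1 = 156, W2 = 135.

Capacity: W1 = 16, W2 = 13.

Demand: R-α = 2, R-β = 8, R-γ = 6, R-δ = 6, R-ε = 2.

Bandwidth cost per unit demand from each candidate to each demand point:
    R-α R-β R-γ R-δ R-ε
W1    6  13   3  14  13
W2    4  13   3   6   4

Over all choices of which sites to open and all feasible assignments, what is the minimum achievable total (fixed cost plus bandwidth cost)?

Open {W1, W2}; cheapest assignment that respects the capacities:
  W1 (cap 16, load 14): R-β, R-γ — cost 8×13 + 6×3 = 122
  W2 (cap 13, load 10): R-α, R-δ, R-ε — cost 2×4 + 6×6 + 2×4 = 52
  Shipping 174, fixed 291 → total 465.
  Any other capacity-feasible assignment to {W1, W2} ships for at least 174.
Total demand is 24 and no other set of sites has combined capacity ≥ 24, so {W1, W2} is the only feasible choice of open sites. Minimum: 465.

465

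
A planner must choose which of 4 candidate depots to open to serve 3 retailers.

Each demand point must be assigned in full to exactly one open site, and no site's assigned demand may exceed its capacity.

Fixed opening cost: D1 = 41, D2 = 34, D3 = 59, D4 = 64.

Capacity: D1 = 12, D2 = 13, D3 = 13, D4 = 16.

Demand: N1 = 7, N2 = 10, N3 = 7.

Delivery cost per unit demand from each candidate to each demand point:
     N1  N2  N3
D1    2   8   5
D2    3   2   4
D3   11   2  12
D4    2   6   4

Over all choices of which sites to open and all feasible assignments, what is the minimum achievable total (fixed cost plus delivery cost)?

160

Open {D2, D4}; cheapest assignment that respects the capacities:
  D2 (cap 13, load 10): N2 — cost 10×2 = 20
  D4 (cap 16, load 14): N1, N3 — cost 7×2 + 7×4 = 42
  Shipping 62, fixed 98 → total 160.
  Any other capacity-feasible assignment to {D2, D4} ships for at least 62.
Compare {D3, D4}: its best feasible assignment gives total 185.
Compare {D1, D2, D3}: its best feasible assignment gives total 196.
Every other set of open sites that can feasibly serve all demand totals ≥ 185 even under its best assignment. Minimum: 160.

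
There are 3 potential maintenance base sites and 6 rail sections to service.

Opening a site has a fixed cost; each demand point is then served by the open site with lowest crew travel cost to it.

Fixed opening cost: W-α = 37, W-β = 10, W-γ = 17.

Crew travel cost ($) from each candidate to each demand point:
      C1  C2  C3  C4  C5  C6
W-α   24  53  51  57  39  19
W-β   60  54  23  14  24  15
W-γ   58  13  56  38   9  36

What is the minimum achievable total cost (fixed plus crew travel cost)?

Open {W-β, W-γ}: assign each demand point to its cheapest open site.
  C1→W-γ 58, C2→W-γ 13, C3→W-β 23, C4→W-β 14, C5→W-γ 9, C6→W-β 15
  crew travel cost 132, fixed 27 → total 159.
Compare {W-α, W-β, W-γ}: crew travel cost 98 + fixed 64 = 162.
Compare {W-β}: crew travel cost 190 + fixed 10 = 200.
Compare {W-α, W-β}: crew travel cost 153 + fixed 47 = 200.
All other subsets cost ≥ 162. Minimum total cost: 159.

159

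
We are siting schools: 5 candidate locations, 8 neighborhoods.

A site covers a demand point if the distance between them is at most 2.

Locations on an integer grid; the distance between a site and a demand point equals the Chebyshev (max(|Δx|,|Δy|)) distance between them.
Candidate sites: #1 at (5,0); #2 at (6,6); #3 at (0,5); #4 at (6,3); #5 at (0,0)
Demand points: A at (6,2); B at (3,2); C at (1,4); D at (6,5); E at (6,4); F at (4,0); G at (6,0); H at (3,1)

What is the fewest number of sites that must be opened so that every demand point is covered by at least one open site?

3

Coverage sets (demand points within 2 of each site):
  #1: {A, B, F, G, H}
  #2: {D, E}
  #3: {C}
  #4: {A, D, E}
  #5: {}
No 2 sites suffice: every size-2 union leaves at least one demand point uncovered.
But {#1, #2, #3} covers everything, so the minimum is 3.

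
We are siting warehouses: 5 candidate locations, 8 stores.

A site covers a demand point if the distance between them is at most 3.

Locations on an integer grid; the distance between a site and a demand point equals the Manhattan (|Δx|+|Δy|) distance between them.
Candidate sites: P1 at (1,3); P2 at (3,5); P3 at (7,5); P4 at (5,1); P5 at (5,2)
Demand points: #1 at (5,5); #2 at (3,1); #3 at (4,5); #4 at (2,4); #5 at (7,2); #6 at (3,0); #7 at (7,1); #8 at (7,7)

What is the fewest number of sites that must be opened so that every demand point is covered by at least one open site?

3

Coverage sets (demand points within 3 of each site):
  P1: {#4}
  P2: {#1, #3, #4}
  P3: {#1, #3, #5, #8}
  P4: {#2, #5, #6, #7}
  P5: {#1, #2, #5, #7}
No 2 sites suffice: every size-2 union leaves at least one demand point uncovered.
But {P1, P3, P4} covers everything, so the minimum is 3.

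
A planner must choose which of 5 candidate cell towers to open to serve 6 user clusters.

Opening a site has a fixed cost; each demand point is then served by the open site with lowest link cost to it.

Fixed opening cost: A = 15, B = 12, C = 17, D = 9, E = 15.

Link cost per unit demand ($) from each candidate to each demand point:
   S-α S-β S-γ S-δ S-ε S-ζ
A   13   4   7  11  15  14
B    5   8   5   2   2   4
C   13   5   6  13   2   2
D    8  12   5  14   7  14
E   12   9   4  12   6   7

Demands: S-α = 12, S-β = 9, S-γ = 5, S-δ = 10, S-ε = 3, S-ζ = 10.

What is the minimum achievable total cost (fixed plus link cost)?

205

Open {B, C}: assign each demand point to its cheapest open site.
  S-α→B 12×5=60, S-β→C 9×5=45, S-γ→B 5×5=25, S-δ→B 10×2=20, S-ε→B 3×2=6, S-ζ→C 10×2=20
  link cost 176, fixed 29 → total 205.
Compare {A, B, C}: link cost 167 + fixed 44 = 211.
Compare {A, B}: link cost 187 + fixed 27 = 214.
Compare {B, C, D}: link cost 176 + fixed 38 = 214.
All other subsets cost ≥ 211. Minimum total cost: 205.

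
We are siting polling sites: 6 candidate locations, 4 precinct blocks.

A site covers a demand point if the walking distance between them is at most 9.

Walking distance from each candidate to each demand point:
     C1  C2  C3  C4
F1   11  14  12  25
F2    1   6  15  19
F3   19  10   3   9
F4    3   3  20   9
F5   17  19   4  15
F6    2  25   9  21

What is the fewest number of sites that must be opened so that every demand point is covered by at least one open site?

2

Coverage sets (demand points within 9 of each site):
  F1: {}
  F2: {C1, C2}
  F3: {C3, C4}
  F4: {C1, C2, C4}
  F5: {C3}
  F6: {C1, C3}
No single site covers all 4 demand points.
But {F2, F3} covers everything, so the minimum is 2.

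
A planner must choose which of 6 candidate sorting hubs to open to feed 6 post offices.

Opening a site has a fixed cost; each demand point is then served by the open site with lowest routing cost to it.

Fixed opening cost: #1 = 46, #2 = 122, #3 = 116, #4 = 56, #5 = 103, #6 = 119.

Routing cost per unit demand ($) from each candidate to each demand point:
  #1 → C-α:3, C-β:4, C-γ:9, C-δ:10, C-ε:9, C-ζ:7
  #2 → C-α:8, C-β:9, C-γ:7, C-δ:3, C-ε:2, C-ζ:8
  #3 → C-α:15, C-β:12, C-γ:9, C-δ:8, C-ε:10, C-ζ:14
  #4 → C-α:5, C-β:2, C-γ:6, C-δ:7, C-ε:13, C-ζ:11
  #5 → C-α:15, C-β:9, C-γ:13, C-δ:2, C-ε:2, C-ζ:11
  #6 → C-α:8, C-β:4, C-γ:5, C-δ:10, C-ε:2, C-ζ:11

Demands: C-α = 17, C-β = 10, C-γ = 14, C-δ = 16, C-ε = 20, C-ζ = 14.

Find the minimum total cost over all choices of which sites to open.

Open {#1, #4, #5}: assign each demand point to its cheapest open site.
  C-α→#1 17×3=51, C-β→#4 10×2=20, C-γ→#4 14×6=84, C-δ→#5 16×2=32, C-ε→#5 20×2=40, C-ζ→#1 14×7=98
  routing cost 325, fixed 205 → total 530.
Compare {#1, #5}: routing cost 387 + fixed 149 = 536.
Compare {#1, #2}: routing cost 375 + fixed 168 = 543.
Compare {#1, #2, #4}: routing cost 341 + fixed 224 = 565.
All other subsets cost ≥ 536. Minimum total cost: 530.

530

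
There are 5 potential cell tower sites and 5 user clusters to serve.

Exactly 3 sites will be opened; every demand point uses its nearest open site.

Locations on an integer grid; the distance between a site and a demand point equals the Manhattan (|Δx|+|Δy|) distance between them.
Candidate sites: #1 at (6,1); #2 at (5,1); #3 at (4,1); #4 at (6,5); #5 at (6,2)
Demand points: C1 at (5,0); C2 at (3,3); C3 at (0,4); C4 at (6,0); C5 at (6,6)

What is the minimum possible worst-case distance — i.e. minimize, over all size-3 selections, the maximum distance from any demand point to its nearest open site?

Open {#1, #2, #3}.
  Farthest demand point is C3 at distance 7 (to #3); all others are ≤ 7.
With {#1, #2, #4} the worst case is 7.
With {#1, #3, #4} the worst case is 7.
No size-3 selection achieves below 7.

7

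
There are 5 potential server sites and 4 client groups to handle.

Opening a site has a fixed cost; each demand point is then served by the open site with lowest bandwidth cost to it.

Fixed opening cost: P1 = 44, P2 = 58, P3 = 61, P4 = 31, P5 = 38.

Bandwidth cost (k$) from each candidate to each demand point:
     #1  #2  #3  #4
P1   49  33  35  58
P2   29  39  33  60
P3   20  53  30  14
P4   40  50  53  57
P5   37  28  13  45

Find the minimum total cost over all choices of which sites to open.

Open {P5}: assign each demand point to its cheapest open site.
  #1→P5 37, #2→P5 28, #3→P5 13, #4→P5 45
  bandwidth cost 123, fixed 38 → total 161.
Compare {P3, P5}: bandwidth cost 75 + fixed 99 = 174.
Compare {P3}: bandwidth cost 117 + fixed 61 = 178.
Compare {P4, P5}: bandwidth cost 123 + fixed 69 = 192.
All other subsets cost ≥ 174. Minimum total cost: 161.

161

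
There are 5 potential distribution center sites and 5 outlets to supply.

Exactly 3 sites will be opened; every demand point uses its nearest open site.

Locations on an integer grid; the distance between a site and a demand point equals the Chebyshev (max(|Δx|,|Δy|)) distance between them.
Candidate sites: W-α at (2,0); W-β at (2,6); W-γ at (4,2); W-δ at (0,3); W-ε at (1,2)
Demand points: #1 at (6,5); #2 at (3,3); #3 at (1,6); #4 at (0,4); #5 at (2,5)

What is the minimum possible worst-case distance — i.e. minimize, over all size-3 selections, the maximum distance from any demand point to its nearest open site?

Open {W-α, W-β, W-γ}.
  Farthest demand point is #1 at distance 3 (to W-γ); all others are ≤ 3.
With {W-α, W-γ, W-δ} the worst case is 3.
With {W-β, W-γ, W-δ} the worst case is 3.
No size-3 selection achieves below 3.

3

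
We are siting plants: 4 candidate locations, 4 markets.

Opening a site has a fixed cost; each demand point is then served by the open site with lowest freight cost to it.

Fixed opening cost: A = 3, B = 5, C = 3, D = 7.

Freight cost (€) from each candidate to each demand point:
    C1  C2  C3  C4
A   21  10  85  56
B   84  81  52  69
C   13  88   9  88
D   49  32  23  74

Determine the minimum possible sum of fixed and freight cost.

94

Open {A, C}: assign each demand point to its cheapest open site.
  C1→C 13, C2→A 10, C3→C 9, C4→A 56
  freight cost 88, fixed 6 → total 94.
Compare {A, B, C}: freight cost 88 + fixed 11 = 99.
Compare {A, C, D}: freight cost 88 + fixed 13 = 101.
Compare {A, B, C, D}: freight cost 88 + fixed 18 = 106.
All other subsets cost ≥ 99. Minimum total cost: 94.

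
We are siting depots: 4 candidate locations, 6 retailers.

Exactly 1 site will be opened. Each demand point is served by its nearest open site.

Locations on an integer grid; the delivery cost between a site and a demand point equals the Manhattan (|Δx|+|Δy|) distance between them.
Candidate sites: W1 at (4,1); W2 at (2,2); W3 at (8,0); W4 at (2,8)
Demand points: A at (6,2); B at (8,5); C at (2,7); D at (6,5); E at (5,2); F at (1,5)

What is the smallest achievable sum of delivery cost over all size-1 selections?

Open {W2}.
  A→W2 4, B→W2 9, C→W2 5, D→W2 7, E→W2 3, F→W2 4  ⇒ total 32.
Compare {W1}: total 34.
Compare {W4}: total 40.
No size-1 selection does better; minimum is 32.

32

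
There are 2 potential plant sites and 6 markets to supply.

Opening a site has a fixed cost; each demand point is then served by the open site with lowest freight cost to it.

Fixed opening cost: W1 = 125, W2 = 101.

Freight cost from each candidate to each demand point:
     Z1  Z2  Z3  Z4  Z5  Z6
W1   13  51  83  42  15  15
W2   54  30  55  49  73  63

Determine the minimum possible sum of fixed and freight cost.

344

Open {W1}: assign each demand point to its cheapest open site.
  Z1→W1 13, Z2→W1 51, Z3→W1 83, Z4→W1 42, Z5→W1 15, Z6→W1 15
  freight cost 219, fixed 125 → total 344.
Compare {W1, W2}: freight cost 170 + fixed 226 = 396.
Compare {W2}: freight cost 324 + fixed 101 = 425.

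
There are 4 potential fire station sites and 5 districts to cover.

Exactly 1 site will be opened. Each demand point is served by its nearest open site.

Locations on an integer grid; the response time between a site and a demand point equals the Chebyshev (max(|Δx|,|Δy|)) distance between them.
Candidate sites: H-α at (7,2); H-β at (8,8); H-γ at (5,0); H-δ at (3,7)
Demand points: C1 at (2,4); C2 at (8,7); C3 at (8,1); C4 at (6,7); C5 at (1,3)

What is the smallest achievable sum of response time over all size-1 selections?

Open {H-δ}.
  C1→H-δ 3, C2→H-δ 5, C3→H-δ 6, C4→H-δ 3, C5→H-δ 4  ⇒ total 21.
Compare {H-α}: total 22.
Compare {H-β}: total 23.
No size-1 selection does better; minimum is 21.

21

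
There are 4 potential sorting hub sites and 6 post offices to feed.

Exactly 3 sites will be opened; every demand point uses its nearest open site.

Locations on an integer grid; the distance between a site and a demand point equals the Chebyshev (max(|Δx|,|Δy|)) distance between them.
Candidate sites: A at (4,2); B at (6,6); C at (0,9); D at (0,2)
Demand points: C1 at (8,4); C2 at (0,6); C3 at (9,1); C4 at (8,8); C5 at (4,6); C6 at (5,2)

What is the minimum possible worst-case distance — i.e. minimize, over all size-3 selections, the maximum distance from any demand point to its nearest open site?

5

Open {A, B, C}.
  Farthest demand point is C3 at distance 5 (to A); all others are ≤ 5.
With {A, B, D} the worst case is 5.
With {B, C, D} the worst case is 5.
No size-3 selection achieves below 5.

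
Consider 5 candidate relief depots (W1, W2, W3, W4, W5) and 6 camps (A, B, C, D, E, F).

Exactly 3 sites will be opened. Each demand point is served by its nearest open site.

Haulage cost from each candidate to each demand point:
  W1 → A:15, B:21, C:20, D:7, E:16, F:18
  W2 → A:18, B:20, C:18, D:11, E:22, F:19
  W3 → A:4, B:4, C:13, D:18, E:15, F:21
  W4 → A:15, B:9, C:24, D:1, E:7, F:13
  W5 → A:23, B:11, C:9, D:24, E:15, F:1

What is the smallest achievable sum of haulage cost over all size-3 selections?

Open {W3, W4, W5}.
  A→W3 4, B→W3 4, C→W5 9, D→W4 1, E→W4 7, F→W5 1  ⇒ total 26.
Compare {W1, W3, W5}: total 40.
Compare {W1, W3, W4}: total 42.
No size-3 selection does better; minimum is 26.

26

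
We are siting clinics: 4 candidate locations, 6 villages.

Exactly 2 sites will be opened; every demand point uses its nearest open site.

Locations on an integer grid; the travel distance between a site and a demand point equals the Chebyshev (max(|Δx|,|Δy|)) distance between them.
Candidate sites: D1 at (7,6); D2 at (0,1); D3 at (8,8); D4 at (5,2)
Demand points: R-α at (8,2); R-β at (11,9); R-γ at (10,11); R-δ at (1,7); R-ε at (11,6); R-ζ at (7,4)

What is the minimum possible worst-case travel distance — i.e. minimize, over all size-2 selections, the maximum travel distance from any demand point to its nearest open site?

5

Open {D1, D4}.
  Farthest demand point is R-γ at travel distance 5 (to D1); all others are ≤ 5.
With {D3, D4} the worst case is 5.
With {D1, D2} the worst case is 6.
No size-2 selection achieves below 5.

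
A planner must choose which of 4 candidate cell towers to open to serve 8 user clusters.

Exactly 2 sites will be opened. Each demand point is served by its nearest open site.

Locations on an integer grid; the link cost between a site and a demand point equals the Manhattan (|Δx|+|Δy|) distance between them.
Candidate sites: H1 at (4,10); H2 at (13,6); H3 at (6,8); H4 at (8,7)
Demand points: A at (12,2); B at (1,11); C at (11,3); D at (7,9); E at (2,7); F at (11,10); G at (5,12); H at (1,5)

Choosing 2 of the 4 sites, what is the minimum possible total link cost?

40

Open {H1, H2}.
  A→H2 5, B→H1 4, C→H2 5, D→H1 4, E→H1 5, F→H2 6, G→H1 3, H→H1 8  ⇒ total 40.
Compare {H2, H3}: total 44.
Compare {H1, H4}: total 45.
No size-2 selection does better; minimum is 40.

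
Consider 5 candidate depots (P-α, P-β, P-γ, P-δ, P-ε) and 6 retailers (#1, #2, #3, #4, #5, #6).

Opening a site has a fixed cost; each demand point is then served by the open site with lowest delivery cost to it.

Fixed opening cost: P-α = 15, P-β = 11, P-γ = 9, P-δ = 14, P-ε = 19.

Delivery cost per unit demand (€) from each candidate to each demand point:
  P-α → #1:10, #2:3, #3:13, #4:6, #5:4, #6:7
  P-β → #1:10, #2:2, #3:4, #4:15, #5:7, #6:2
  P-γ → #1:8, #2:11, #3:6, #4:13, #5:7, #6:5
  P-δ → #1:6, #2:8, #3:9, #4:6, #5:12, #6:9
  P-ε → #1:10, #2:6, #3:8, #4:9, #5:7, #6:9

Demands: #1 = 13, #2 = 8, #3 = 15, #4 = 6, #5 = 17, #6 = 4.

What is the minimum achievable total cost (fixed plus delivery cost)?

Open {P-α, P-β, P-δ}: assign each demand point to its cheapest open site.
  #1→P-δ 13×6=78, #2→P-β 8×2=16, #3→P-β 15×4=60, #4→P-α 6×6=36, #5→P-α 17×4=68, #6→P-β 4×2=8
  delivery cost 266, fixed 40 → total 306.
Compare {P-α, P-β, P-γ, P-δ}: delivery cost 266 + fixed 49 = 315.
Compare {P-α, P-β, P-δ, P-ε}: delivery cost 266 + fixed 59 = 325.
Compare {P-α, P-β, P-γ}: delivery cost 292 + fixed 35 = 327.
All other subsets cost ≥ 315. Minimum total cost: 306.

306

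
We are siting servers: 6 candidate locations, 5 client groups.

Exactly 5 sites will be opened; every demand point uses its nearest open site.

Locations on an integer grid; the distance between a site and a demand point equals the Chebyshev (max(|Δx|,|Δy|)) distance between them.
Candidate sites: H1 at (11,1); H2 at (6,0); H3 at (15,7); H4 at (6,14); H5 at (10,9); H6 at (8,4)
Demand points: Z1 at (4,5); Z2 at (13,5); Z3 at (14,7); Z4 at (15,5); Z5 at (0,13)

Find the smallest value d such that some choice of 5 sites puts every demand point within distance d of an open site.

6

Open {H1, H2, H3, H4, H5}.
  Farthest demand point is Z5 at distance 6 (to H4); all others are ≤ 6.
With {H1, H2, H3, H4, H6} the worst case is 6.
With {H1, H2, H4, H5, H6} the worst case is 6.
No size-5 selection achieves below 6.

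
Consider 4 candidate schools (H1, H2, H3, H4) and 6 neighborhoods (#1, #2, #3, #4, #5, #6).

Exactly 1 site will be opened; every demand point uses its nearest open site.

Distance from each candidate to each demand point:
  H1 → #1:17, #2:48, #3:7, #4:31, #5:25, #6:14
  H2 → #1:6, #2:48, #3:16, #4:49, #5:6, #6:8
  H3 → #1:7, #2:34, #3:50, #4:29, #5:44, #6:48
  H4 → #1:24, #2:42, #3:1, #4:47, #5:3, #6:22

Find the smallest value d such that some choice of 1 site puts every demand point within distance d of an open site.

Open {H4}.
  Farthest demand point is #4 at distance 47 (to H4); all others are ≤ 47.
With {H1} the worst case is 48.
With {H2} the worst case is 49.
No size-1 selection achieves below 47.

47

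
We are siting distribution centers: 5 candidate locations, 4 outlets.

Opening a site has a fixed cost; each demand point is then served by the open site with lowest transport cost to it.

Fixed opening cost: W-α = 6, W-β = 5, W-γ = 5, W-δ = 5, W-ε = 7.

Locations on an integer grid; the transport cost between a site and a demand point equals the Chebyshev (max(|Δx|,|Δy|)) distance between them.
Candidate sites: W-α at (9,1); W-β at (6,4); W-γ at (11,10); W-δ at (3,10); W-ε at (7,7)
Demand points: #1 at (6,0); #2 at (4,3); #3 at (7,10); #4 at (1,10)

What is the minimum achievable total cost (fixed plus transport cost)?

22

Open {W-β, W-δ}: assign each demand point to its cheapest open site.
  #1→W-β 4, #2→W-β 2, #3→W-δ 4, #4→W-δ 2
  transport cost 12, fixed 10 → total 22.
Compare {W-β}: transport cost 18 + fixed 5 = 23.
Compare {W-α, W-δ}: transport cost 14 + fixed 11 = 25.
Compare {W-β, W-γ}: transport cost 16 + fixed 10 = 26.
All other subsets cost ≥ 23. Minimum total cost: 22.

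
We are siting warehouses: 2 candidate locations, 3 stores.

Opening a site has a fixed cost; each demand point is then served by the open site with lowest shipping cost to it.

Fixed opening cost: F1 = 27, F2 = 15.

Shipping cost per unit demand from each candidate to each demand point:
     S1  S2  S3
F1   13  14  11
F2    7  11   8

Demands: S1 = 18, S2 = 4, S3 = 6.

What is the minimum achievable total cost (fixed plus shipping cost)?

Open {F2}: assign each demand point to its cheapest open site.
  S1→F2 18×7=126, S2→F2 4×11=44, S3→F2 6×8=48
  shipping cost 218, fixed 15 → total 233.
Compare {F1, F2}: shipping cost 218 + fixed 42 = 260.
Compare {F1}: shipping cost 356 + fixed 27 = 383.

233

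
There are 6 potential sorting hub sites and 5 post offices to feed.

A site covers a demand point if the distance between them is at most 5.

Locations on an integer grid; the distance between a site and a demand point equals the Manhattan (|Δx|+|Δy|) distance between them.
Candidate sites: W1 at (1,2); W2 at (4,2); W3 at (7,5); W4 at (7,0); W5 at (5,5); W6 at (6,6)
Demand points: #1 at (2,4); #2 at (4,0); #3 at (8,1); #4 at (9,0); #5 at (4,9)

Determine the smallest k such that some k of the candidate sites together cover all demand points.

2

Coverage sets (demand points within 5 of each site):
  W1: {#1, #2}
  W2: {#1, #2, #3}
  W3: {#3}
  W4: {#2, #3, #4}
  W5: {#1, #5}
  W6: {#5}
No single site covers all 5 demand points.
But {W4, W5} covers everything, so the minimum is 2.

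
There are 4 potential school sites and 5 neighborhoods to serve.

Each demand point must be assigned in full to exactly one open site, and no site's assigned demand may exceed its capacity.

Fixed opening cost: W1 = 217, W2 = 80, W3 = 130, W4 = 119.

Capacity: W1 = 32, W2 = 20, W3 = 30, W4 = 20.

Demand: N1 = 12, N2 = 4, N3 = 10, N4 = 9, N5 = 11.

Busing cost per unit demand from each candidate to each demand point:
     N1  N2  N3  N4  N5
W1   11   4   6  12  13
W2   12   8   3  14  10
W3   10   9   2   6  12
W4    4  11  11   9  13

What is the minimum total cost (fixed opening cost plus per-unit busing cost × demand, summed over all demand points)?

Open {W3, W4}; cheapest assignment that respects the capacities:
  W3 (cap 30, load 30): N3, N4, N5 — cost 10×2 + 9×6 + 11×12 = 206
  W4 (cap 20, load 16): N1, N2 — cost 12×4 + 4×11 = 92
  Shipping 298, fixed 249 → total 547.
  Any other capacity-feasible assignment to {W3, W4} ships for at least 298.
Compare {W2, W3}: its best feasible assignment gives total 592.
Compare {W2, W3, W4}: its best feasible assignment gives total 593.
Every other set of open sites that can feasibly serve all demand totals ≥ 592 even under its best assignment. Minimum: 547.

547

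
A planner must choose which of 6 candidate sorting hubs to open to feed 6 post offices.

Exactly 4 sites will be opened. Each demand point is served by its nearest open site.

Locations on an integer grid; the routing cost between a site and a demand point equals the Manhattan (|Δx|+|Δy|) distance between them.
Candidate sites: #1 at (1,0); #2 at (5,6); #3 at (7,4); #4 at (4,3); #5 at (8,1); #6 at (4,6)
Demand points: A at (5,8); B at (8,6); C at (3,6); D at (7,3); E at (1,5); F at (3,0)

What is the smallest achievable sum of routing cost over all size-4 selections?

Open {#1, #2, #3, #6}.
  A→#2 2, B→#2 3, C→#6 1, D→#3 1, E→#6 4, F→#1 2  ⇒ total 13.
Compare {#1, #3, #4, #6}: total 14.
Compare {#1, #3, #5, #6}: total 14.
No size-4 selection does better; minimum is 13.

13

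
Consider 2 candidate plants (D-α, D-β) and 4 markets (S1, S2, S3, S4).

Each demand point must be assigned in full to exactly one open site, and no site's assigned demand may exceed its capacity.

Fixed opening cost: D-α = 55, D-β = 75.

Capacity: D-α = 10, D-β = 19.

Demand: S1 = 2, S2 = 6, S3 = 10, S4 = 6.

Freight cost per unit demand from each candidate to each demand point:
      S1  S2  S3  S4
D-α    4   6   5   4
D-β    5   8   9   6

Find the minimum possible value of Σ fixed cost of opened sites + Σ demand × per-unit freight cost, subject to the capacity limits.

Open {D-α, D-β}; cheapest assignment that respects the capacities:
  D-α (cap 10, load 10): S3 — cost 10×5 = 50
  D-β (cap 19, load 14): S1, S2, S4 — cost 2×5 + 6×8 + 6×6 = 94
  Shipping 144, fixed 130 → total 274.
  Any other capacity-feasible assignment to {D-α, D-β} ships for at least 144.
Total demand is 24 and no other set of sites has combined capacity ≥ 24, so {D-α, D-β} is the only feasible choice of open sites. Minimum: 274.

274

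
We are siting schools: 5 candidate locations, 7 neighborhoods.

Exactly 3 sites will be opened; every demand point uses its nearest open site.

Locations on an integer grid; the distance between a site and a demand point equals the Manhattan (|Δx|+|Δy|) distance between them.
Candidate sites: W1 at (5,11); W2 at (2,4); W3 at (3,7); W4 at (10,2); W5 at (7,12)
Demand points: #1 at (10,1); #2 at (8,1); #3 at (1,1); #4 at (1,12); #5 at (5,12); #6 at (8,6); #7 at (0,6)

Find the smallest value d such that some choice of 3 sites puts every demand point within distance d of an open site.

Open {W1, W2, W4}.
  Farthest demand point is #6 at distance 6 (to W4); all others are ≤ 6.
With {W2, W4, W5} the worst case is 6.
With {W2, W3, W4} the worst case is 7.
No size-3 selection achieves below 6.

6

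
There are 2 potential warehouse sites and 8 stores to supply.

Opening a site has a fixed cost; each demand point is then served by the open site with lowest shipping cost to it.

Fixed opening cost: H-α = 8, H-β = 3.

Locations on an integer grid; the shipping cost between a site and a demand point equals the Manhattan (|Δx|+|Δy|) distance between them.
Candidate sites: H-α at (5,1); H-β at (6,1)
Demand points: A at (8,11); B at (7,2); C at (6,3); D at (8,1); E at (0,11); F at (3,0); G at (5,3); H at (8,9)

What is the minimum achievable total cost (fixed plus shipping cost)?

54

Open {H-β}: assign each demand point to its cheapest open site.
  A→H-β 12, B→H-β 2, C→H-β 2, D→H-β 2, E→H-β 16, F→H-β 4, G→H-β 3, H→H-β 10
  shipping cost 51, fixed 3 → total 54.
Compare {H-α, H-β}: shipping cost 48 + fixed 11 = 59.
Compare {H-α}: shipping cost 53 + fixed 8 = 61.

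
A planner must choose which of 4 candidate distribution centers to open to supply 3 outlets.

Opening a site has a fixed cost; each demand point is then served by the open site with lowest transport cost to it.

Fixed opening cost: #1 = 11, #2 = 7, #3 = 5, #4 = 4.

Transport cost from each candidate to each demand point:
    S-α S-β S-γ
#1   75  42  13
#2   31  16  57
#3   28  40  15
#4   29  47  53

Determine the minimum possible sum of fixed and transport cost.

71

Open {#2, #3}: assign each demand point to its cheapest open site.
  S-α→#3 28, S-β→#2 16, S-γ→#3 15
  transport cost 59, fixed 12 → total 71.
Compare {#2, #3, #4}: transport cost 59 + fixed 16 = 75.
Compare {#1, #2}: transport cost 60 + fixed 18 = 78.
Compare {#1, #2, #3}: transport cost 57 + fixed 23 = 80.
All other subsets cost ≥ 75. Minimum total cost: 71.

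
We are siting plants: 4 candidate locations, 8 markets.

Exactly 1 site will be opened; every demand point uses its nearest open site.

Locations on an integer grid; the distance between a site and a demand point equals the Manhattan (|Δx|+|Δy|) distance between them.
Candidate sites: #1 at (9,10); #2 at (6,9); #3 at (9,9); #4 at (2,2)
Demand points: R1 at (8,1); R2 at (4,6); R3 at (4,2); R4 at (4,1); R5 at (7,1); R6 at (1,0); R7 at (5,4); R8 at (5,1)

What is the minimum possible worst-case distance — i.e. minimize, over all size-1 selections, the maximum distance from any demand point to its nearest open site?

Open {#4}.
  Farthest demand point is R1 at distance 7 (to #4); all others are ≤ 7.
With {#2} the worst case is 14.
With {#3} the worst case is 17.
No size-1 selection achieves below 7.

7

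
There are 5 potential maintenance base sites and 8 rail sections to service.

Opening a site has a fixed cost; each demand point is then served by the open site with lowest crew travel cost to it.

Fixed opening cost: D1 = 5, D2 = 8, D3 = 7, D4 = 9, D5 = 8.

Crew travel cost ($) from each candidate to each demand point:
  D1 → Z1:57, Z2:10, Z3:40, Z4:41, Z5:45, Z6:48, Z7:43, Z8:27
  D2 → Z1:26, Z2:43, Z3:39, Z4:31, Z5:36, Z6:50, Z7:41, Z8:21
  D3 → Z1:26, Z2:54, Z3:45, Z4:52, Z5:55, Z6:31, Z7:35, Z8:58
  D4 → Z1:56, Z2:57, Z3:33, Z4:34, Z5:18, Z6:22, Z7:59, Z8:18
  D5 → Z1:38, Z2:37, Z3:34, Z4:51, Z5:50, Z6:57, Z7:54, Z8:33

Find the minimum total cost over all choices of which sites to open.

Open {D1, D3, D4}: assign each demand point to its cheapest open site.
  Z1→D3 26, Z2→D1 10, Z3→D4 33, Z4→D4 34, Z5→D4 18, Z6→D4 22, Z7→D3 35, Z8→D4 18
  crew travel cost 196, fixed 21 → total 217.
Compare {D1, D2, D4}: crew travel cost 199 + fixed 22 = 221.
Compare {D1, D2, D3, D4}: crew travel cost 193 + fixed 29 = 222.
Compare {D1, D3, D4, D5}: crew travel cost 196 + fixed 29 = 225.
All other subsets cost ≥ 221. Minimum total cost: 217.

217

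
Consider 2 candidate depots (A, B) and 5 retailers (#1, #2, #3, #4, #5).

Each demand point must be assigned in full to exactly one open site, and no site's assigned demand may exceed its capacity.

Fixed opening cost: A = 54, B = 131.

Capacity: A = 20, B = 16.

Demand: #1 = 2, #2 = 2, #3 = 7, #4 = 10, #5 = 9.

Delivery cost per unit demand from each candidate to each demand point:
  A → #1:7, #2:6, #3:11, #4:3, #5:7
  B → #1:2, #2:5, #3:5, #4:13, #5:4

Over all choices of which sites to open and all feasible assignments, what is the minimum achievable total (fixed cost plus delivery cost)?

312

Open {A, B}; cheapest assignment that respects the capacities:
  A (cap 20, load 14): #1, #2, #4 — cost 2×7 + 2×6 + 10×3 = 56
  B (cap 16, load 16): #3, #5 — cost 7×5 + 9×4 = 71
  Shipping 127, fixed 185 → total 312.
  Any other capacity-feasible assignment to {A, B} ships for at least 127.
Total demand is 30 and no other set of sites has combined capacity ≥ 30, so {A, B} is the only feasible choice of open sites. Minimum: 312.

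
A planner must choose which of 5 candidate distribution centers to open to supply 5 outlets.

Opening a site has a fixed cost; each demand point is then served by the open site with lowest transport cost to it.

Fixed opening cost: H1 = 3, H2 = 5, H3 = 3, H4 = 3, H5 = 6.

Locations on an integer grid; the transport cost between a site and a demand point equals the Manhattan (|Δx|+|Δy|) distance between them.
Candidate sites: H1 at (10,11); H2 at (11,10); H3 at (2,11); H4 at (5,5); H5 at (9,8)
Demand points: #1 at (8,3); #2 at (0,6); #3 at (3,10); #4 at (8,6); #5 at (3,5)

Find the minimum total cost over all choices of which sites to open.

Open {H3, H4}: assign each demand point to its cheapest open site.
  #1→H4 5, #2→H4 6, #3→H3 2, #4→H4 4, #5→H4 2
  transport cost 19, fixed 6 → total 25.
Compare {H4}: transport cost 24 + fixed 3 = 27.
Compare {H1, H3, H4}: transport cost 19 + fixed 9 = 28.
Compare {H1, H4}: transport cost 24 + fixed 6 = 30.
All other subsets cost ≥ 27. Minimum total cost: 25.

25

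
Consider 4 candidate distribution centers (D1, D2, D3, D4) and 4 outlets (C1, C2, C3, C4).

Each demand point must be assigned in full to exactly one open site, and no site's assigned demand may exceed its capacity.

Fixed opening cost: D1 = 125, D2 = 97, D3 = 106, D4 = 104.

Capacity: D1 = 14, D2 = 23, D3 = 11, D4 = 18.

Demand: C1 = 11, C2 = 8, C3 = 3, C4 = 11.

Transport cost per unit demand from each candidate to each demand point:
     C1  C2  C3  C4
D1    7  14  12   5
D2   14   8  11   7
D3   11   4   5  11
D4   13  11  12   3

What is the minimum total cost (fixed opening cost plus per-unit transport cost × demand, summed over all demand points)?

473

Open {D1, D2}; cheapest assignment that respects the capacities:
  D1 (cap 14, load 11): C1 — cost 11×7 = 77
  D2 (cap 23, load 22): C2, C3, C4 — cost 8×8 + 3×11 + 11×7 = 174
  Shipping 251, fixed 222 → total 473.
  Any other capacity-feasible assignment to {D1, D2} ships for at least 251.
Compare {D2, D3}: its best feasible assignment gives total 481.
Compare {D2, D4}: its best feasible assignment gives total 485.
Every other set of open sites that can feasibly serve all demand totals ≥ 481 even under its best assignment. Minimum: 473.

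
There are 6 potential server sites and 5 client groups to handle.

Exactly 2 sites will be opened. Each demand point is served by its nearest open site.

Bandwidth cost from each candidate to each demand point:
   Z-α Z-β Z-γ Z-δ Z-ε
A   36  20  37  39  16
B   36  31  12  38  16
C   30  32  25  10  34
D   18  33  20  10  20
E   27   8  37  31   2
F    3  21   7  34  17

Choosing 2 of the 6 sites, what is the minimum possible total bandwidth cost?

Open {E, F}.
  Z-α→F 3, Z-β→E 8, Z-γ→F 7, Z-δ→E 31, Z-ε→E 2  ⇒ total 51.
Compare {C, F}: total 58.
Compare {D, E}: total 58.
No size-2 selection does better; minimum is 51.

51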